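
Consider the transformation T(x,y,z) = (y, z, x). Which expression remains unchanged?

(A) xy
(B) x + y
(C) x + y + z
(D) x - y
C

Apply T(x,y,z) = (y, z, x) to each option, i.e. replace (x, y, z) by the transformed coordinates.
Substitute the transformed coordinates into each option and compare with the original:
(A) xy  ->  (y)(z) = yz   [differs from xy: not invariant]
(B) x + y  ->  (y) + (z) = y + z   [differs from x + y: not invariant]
(C) x + y + z  ->  (y) + (z) + (x) = x + y + z   [equals x + y + z: invariant]
(D) x - y  ->  (y) - (z) = y - z   [differs from x - y: not invariant]

Only option (C), x + y + z, is unchanged by the transformation.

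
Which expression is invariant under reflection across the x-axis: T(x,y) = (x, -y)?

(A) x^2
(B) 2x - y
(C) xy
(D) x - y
A

The map is reflection across the x-axis: T(x,y) = (x, -y).
Substitute the transformed coordinates into each option and compare with the original:
(A) x^2  ->  (x)^2 = x^2   [equals x^2: invariant]
(B) 2x - y  ->  2(x) - (-y) = 2x + y   [differs from 2x - y: not invariant]
(C) xy  ->  (x)(-y) = -xy   [differs from xy: not invariant]
(D) x - y  ->  (x) - (-y) = x + y   [differs from x - y: not invariant]

Only option (A), x^2, is unchanged by the transformation.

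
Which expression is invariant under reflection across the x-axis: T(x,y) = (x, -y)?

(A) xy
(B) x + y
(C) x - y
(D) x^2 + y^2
D

The map is reflection across the x-axis: T(x,y) = (x, -y).
Substitute the transformed coordinates into each option and compare with the original:
(A) xy  ->  (x)(-y) = -xy   [differs from xy: not invariant]
(B) x + y  ->  (x) + (-y) = x - y   [differs from x + y: not invariant]
(C) x - y  ->  (x) - (-y) = x + y   [differs from x - y: not invariant]
(D) x^2 + y^2  ->  (x)^2 + (-y)^2 = x^2 + y^2   [equals x^2 + y^2: invariant]

Only option (D), x^2 + y^2, is unchanged by the transformation.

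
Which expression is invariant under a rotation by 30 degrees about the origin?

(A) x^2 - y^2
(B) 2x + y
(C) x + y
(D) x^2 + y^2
D

A rotation by 30 degrees sends (x, y) to (sqrt(3)x/2 - y/2, x/2 + sqrt(3)y/2).
Substitute the transformed coordinates into each option and compare with the original:
(A) x^2 - y^2  ->  (sqrt(3)x/2 - y/2)^2 - (x/2 + sqrt(3)y/2)^2 = x^2/2 - sqrt(3)xy - y^2/2   [differs from x^2 - y^2: not invariant]
(B) 2x + y  ->  2(sqrt(3)x/2 - y/2) + (x/2 + sqrt(3)y/2) = x/2 + sqrt(3)x - y + sqrt(3)y/2   [differs from 2x + y: not invariant]
(C) x + y  ->  (sqrt(3)x/2 - y/2) + (x/2 + sqrt(3)y/2) = x/2 + sqrt(3)x/2 - y/2 + sqrt(3)y/2   [differs from x + y: not invariant]
(D) x^2 + y^2  ->  (sqrt(3)x/2 - y/2)^2 + (x/2 + sqrt(3)y/2)^2 = x^2 + y^2   [equals x^2 + y^2: invariant]

Only option (D), x^2 + y^2, is unchanged by the transformation.
Geometrically, x^2 + y^2 is the squared distance from the origin, which every rotation about the origin preserves.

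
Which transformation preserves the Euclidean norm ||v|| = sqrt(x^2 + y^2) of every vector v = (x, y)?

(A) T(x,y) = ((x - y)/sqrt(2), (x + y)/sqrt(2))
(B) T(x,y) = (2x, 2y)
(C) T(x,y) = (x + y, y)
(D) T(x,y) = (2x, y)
A

A transformation preserves a norm if ||T(v)|| = ||v|| for every v; a single vector where the norm changes rules an option out.

(A) T(x,y) = ((x - y)/sqrt(2), (x + y)/sqrt(2)): preserves the norm -- it is an orthogonal map (a rotation/reflection), and (sqrt(2)(x - y)/2)^2 + (sqrt(2)(x + y)/2)^2 simplifies to x^2 + y^2.
(B) T(x,y) = (2x, 2y): v = (1, 0) has norm sqrt((1)^2 + (0)^2) = 1, but T(v) = (2, 0) has norm 2 -- not preserved.
(C) T(x,y) = (x + y, y): v = (0, 1) has norm sqrt((0)^2 + (1)^2) = 1, but T(v) = (1, 1) has norm sqrt(2) -- not preserved.
(D) T(x,y) = (2x, y): v = (1, 0) has norm sqrt((1)^2 + (0)^2) = 1, but T(v) = (2, 0) has norm 2 -- not preserved.

Therefore the answer is (A).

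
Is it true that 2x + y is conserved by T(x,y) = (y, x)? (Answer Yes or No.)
No

Substitute T(x,y) = (y, x) into the expression and compare with the original.

Original: 2x + y
After applying T: 2(y) + (x) = x + 2y

This differs from the original 2x + y (difference: -x + y), so the expression is NOT invariant.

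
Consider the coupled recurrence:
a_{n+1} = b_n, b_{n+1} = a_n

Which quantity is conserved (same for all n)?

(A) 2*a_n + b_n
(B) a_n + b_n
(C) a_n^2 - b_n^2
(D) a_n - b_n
B

Replace a_n by a_{n+1} = b_n and b_n by b_{n+1} = a_n in each option and simplify:
(A) 2*a_n + b_n  ->  2*(b_n) + (a_n) = a_n + 2*b_n   [not conserved]
(B) a_n + b_n  ->  (b_n) + (a_n) = a_n + b_n   [conserved]
(C) a_n^2 - b_n^2  ->  (b_n)^2 - (a_n)^2 = -a_n^2 + b_n^2   [not conserved]
(D) a_n - b_n  ->  (b_n) - (a_n) = -a_n + b_n   [not conserved]

Only (B) a_n + b_n returns to itself after one step, so it is the conserved quantity.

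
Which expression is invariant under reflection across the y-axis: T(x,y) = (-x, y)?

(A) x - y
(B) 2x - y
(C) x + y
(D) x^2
D

The map is reflection across the y-axis: T(x,y) = (-x, y).
Substitute the transformed coordinates into each option and compare with the original:
(A) x - y  ->  (-x) - (y) = -x - y   [differs from x - y: not invariant]
(B) 2x - y  ->  2(-x) - (y) = -2x - y   [differs from 2x - y: not invariant]
(C) x + y  ->  (-x) + (y) = -x + y   [differs from x + y: not invariant]
(D) x^2  ->  (-x)^2 = x^2   [equals x^2: invariant]

Only option (D), x^2, is unchanged by the transformation.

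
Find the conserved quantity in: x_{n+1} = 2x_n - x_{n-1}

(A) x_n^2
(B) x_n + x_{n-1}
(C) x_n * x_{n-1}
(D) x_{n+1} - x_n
D

For the recurrence x_{n+1} = 2x_n - x_{n-1}:

If x_{n+1} = 2x_n - x_{n-1}, then:
x_{n+1} - x_n = x_n - x_{n-1}
The first difference is constant throughout the sequence.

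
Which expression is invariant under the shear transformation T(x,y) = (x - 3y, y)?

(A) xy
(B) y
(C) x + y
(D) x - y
B

Under the shear T(x,y) = (x - 3y, y):
Substitute the transformed coordinates into each option and compare with the original:
(A) xy  ->  (x - 3y)(y) = xy - 3y^2   [differs from xy: not invariant]
(B) y  ->  (y) = y   [equals y: invariant]
(C) x + y  ->  (x - 3y) + (y) = x - 2y   [differs from x + y: not invariant]
(D) x - y  ->  (x - 3y) - (y) = x - 4y   [differs from x - y: not invariant]

Only option (B), y, is unchanged by the transformation.
A horizontal shear moves points parallel to the x-axis, so the y-coordinate (and any function of y alone) is unchanged.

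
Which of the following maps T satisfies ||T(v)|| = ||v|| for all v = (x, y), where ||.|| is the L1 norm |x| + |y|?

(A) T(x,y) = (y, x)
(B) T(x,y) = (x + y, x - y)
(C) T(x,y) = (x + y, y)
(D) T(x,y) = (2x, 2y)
A

A transformation preserves a norm if ||T(v)|| = ||v|| for every v; a single vector where the norm changes rules an option out.

(A) T(x,y) = (y, x): preserves the norm -- it only permutes the coordinates and/or flips signs, which leaves |x| + |y| unchanged.
(B) T(x,y) = (x + y, x - y): v = (1, 0) has norm |1| + |0| = 1, but T(v) = (1, 1) has norm 2 -- not preserved.
(C) T(x,y) = (x + y, y): v = (0, 1) has norm |0| + |1| = 1, but T(v) = (1, 1) has norm 2 -- not preserved.
(D) T(x,y) = (2x, 2y): v = (1, 0) has norm |1| + |0| = 1, but T(v) = (2, 0) has norm 2 -- not preserved.

Therefore the answer is (A).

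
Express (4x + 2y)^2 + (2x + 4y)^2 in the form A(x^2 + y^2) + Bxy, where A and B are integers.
20(x^2 + y^2) + 32xy

Expanding: (4x + 2y)^2 = 16x^2 + 16xy + 4y^2
(2x + 4y)^2 = 4x^2 + 16xy + 16y^2
Sum = (16+4)(x^2+y^2) + 32xy = 20(x^2 + y^2) + 32xy
This is symmetric in x and y.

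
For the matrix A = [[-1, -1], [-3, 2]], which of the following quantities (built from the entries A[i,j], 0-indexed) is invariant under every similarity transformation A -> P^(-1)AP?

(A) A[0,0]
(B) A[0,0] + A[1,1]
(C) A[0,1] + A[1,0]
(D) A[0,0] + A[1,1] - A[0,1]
B

A[0,0] + A[1,1] is the trace of A. By the cyclic property of the trace, tr(P^(-1)AP) = tr(APP^(-1)) = tr(A), so it is the same for every matrix similar to A.

The other combinations are not similarity invariants. For example, take P = [[1, 2], [0, 1]] (det P = 1), so P^(-1) = [[1, -2], [0, 1]] and
B = P^(-1)AP = [[5, 5], [-3, -4]].
Evaluating each option on A and on B:
(A) A[0,0]: -1 for A, 5 for B -> changes
(B) A[0,0] + A[1,1]: 1 for A, 1 for B -> unchanged
(C) A[0,1] + A[1,0]: -4 for A, 2 for B -> changes
(D) A[0,0] + A[1,1] - A[0,1]: 2 for A, -4 for B -> changes

Only (B) A[0,0] + A[1,1] = 1 survives (and it does so for every P, not just this one), so it is the invariant.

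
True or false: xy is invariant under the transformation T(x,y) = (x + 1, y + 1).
False

Substitute T(x,y) = (x + 1, y + 1) into the expression and compare with the original.

Original: xy
After applying T: (x + 1)(y + 1) = xy + x + y + 1

This differs from the original xy (difference: x + y + 1), so the expression is NOT invariant.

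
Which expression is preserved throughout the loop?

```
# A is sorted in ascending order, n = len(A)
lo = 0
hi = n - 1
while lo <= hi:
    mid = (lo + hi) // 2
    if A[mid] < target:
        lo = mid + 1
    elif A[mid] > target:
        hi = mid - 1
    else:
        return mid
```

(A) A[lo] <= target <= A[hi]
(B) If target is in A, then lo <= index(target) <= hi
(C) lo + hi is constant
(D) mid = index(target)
B

A loop invariant must hold before the first iteration and be re-established by every execution of the body.

(B) If target is in A, then lo <= index(target) <= hi: Before the loop [lo, hi] = [0, n-1] covers every index. When A[mid] < target, sortedness puts target strictly to the right of mid, so setting lo = mid + 1 keeps index(target) in [lo, hi]; symmetrically for hi = mid - 1. Hence 'if target is in A then lo <= index(target) <= hi' holds after every iteration, and when lo > hi it proves target is absent.

The other options fail:
(A) A[lo] <= target <= A[hi]: fails when target is not in A (e.g. target < A[0] already violates it before the loop), so it is not maintained in general.
(C) lo + hi is constant: each iteration moves exactly one of lo, hi, so lo + hi changes (e.g. 0 + (n-1) becomes (mid+1) + (n-1)).
(D) mid = index(target): mid is just the current probe; it equals index(target) only on the iteration that returns.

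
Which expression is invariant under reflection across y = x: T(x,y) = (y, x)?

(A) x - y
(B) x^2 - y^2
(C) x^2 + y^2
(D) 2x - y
C

The map is reflection across y = x: T(x,y) = (y, x).
Substitute the transformed coordinates into each option and compare with the original:
(A) x - y  ->  (y) - (x) = -x + y   [differs from x - y: not invariant]
(B) x^2 - y^2  ->  (y)^2 - (x)^2 = -x^2 + y^2   [differs from x^2 - y^2: not invariant]
(C) x^2 + y^2  ->  (y)^2 + (x)^2 = x^2 + y^2   [equals x^2 + y^2: invariant]
(D) 2x - y  ->  2(y) - (x) = -x + 2y   [differs from 2x - y: not invariant]

Only option (C), x^2 + y^2, is unchanged by the transformation.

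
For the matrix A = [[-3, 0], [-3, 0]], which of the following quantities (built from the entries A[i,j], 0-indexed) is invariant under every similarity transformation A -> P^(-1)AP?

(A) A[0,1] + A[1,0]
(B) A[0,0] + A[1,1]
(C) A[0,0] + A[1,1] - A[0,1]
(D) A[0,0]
B

A[0,0] + A[1,1] is the trace of A. By the cyclic property of the trace, tr(P^(-1)AP) = tr(APP^(-1)) = tr(A), so it is the same for every matrix similar to A.

The other combinations are not similarity invariants. For example, take P = [[1, -1], [0, 1]] (det P = 1), so P^(-1) = [[1, 1], [0, 1]] and
B = P^(-1)AP = [[-6, 6], [-3, 3]].
Evaluating each option on A and on B:
(A) A[0,1] + A[1,0]: -3 for A, 3 for B -> changes
(B) A[0,0] + A[1,1]: -3 for A, -3 for B -> unchanged
(C) A[0,0] + A[1,1] - A[0,1]: -3 for A, -9 for B -> changes
(D) A[0,0]: -3 for A, -6 for B -> changes

Only (B) A[0,0] + A[1,1] = -3 survives (and it does so for every P, not just this one), so it is the invariant.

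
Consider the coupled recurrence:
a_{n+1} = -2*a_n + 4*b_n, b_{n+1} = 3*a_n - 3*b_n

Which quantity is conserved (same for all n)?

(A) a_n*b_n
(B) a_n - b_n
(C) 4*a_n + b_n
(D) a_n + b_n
D

Replace a_n by a_{n+1} = -2*a_n + 4*b_n and b_n by b_{n+1} = 3*a_n - 3*b_n in each option and simplify:
(A) a_n*b_n  ->  (-2*a_n + 4*b_n)*(3*a_n - 3*b_n) = -6*a_n^2 + 18*a_n*b_n - 12*b_n^2   [not conserved]
(B) a_n - b_n  ->  (-2*a_n + 4*b_n) - (3*a_n - 3*b_n) = -5*a_n + 7*b_n   [not conserved]
(C) 4*a_n + b_n  ->  4*(-2*a_n + 4*b_n) + (3*a_n - 3*b_n) = -5*a_n + 13*b_n   [not conserved]
(D) a_n + b_n  ->  (-2*a_n + 4*b_n) + (3*a_n - 3*b_n) = a_n + b_n   [conserved]

Only (D) a_n + b_n returns to itself after one step, so it is the conserved quantity.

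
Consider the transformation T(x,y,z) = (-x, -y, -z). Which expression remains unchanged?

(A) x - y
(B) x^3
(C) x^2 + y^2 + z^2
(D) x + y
C

Apply T(x,y,z) = (-x, -y, -z) to each option, i.e. replace (x, y, z) by the transformed coordinates.
Substitute the transformed coordinates into each option and compare with the original:
(A) x - y  ->  (-x) - (-y) = -x + y   [differs from x - y: not invariant]
(B) x^3  ->  (-x)^3 = -x^3   [differs from x^3: not invariant]
(C) x^2 + y^2 + z^2  ->  (-x)^2 + (-y)^2 + (-z)^2 = x^2 + y^2 + z^2   [equals x^2 + y^2 + z^2: invariant]
(D) x + y  ->  (-x) + (-y) = -x - y   [differs from x + y: not invariant]

Only option (C), x^2 + y^2 + z^2, is unchanged by the transformation.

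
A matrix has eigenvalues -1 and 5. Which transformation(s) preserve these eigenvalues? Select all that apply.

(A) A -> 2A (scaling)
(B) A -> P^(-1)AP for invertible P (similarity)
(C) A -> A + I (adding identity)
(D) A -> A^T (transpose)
B and D

Eigenvalues are preserved by:
1. Similarity transformations: A -> P^(-1)AP (same characteristic polynomial)
2. Transpose: A^T has the same eigenvalues as A

Eigenvalues are NOT preserved by:
- Adding identity: eigenvalues become -1+1, 5+1
- Scaling: eigenvalues become -2, 10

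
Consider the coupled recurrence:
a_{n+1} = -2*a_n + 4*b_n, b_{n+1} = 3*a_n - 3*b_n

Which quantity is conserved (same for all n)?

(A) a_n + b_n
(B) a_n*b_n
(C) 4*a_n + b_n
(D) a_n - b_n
A

Replace a_n by a_{n+1} = -2*a_n + 4*b_n and b_n by b_{n+1} = 3*a_n - 3*b_n in each option and simplify:
(A) a_n + b_n  ->  (-2*a_n + 4*b_n) + (3*a_n - 3*b_n) = a_n + b_n   [conserved]
(B) a_n*b_n  ->  (-2*a_n + 4*b_n)*(3*a_n - 3*b_n) = -6*a_n^2 + 18*a_n*b_n - 12*b_n^2   [not conserved]
(C) 4*a_n + b_n  ->  4*(-2*a_n + 4*b_n) + (3*a_n - 3*b_n) = -5*a_n + 13*b_n   [not conserved]
(D) a_n - b_n  ->  (-2*a_n + 4*b_n) - (3*a_n - 3*b_n) = -5*a_n + 7*b_n   [not conserved]

Only (A) a_n + b_n returns to itself after one step, so it is the conserved quantity.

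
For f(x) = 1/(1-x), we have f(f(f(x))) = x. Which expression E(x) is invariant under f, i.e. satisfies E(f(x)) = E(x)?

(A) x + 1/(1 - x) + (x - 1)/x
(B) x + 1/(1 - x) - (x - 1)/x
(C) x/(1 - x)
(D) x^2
A

Replace x by f(x) = 1/(1 - x) in each option and simplify. As a quick numerical cross-check, also compare E(3) with E(f(3)) = E(-1/2).

(A) x + 1/(1 - x) + (x - 1)/x  ->  (1/(1 - x)) + 1/(1 - (1/(1 - x))) + ((1/(1 - x)) - 1)/(1/(1 - x)), which simplifies back to x + 1/(1 - x) + (x - 1)/x; check: E(3) = 19/6, E(-1/2) = 19/6.   [invariant]
(B) x + 1/(1 - x) - (x - 1)/x  ->  (1/(1 - x)) + 1/(1 - (1/(1 - x))) - ((1/(1 - x)) - 1)/(1/(1 - x)) = (x^2(1 - x) - x + (x - 1)^2)/(x(x - 1)); check: E(3) = 11/6 but E(-1/2) = -17/6.   [not invariant]
(C) x/(1 - x)  ->  (1/(1 - x))/(1 - (1/(1 - x))) = -1/x; check: E(3) = -3/2 but E(-1/2) = -1/3.   [not invariant]
(D) x^2  ->  (1/(1 - x))^2 = (x - 1)^(-2); check: E(3) = 9 but E(-1/2) = 1/4.   [not invariant]

Only (A) is unchanged. Indeed f(f(x)) = 1/(1 - 1/(1-x)) = (1-x)/(-x) = (x-1)/x, so E(x) = x + f(x) + f(f(x)) is the sum over the whole 3-cycle; applying f just permutes the three terms cyclically (x -> f(x) -> f(f(x)) -> x), leaving the sum unchanged.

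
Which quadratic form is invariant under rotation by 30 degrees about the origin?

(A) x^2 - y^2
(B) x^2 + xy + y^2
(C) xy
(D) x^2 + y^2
D

Rotation by 30 degrees sends (x, y) to (sqrt(3)x/2 - y/2, x/2 + sqrt(3)y/2).
Substitute the transformed coordinates into each option and compare with the original:
(A) x^2 - y^2  ->  (sqrt(3)x/2 - y/2)^2 - (x/2 + sqrt(3)y/2)^2 = x^2/2 - sqrt(3)xy - y^2/2   [differs from x^2 - y^2: not invariant]
(B) x^2 + xy + y^2  ->  (sqrt(3)x/2 - y/2)^2 + (sqrt(3)x/2 - y/2)(x/2 + sqrt(3)y/2) + (x/2 + sqrt(3)y/2)^2 = sqrt(3)x^2/4 + x^2 + xy/2 - sqrt(3)y^2/4 + y^2   [differs from x^2 + xy + y^2: not invariant]
(C) xy  ->  (sqrt(3)x/2 - y/2)(x/2 + sqrt(3)y/2) = sqrt(3)x^2/4 + xy/2 - sqrt(3)y^2/4   [differs from xy: not invariant]
(D) x^2 + y^2  ->  (sqrt(3)x/2 - y/2)^2 + (x/2 + sqrt(3)y/2)^2 = x^2 + y^2   [equals x^2 + y^2: invariant]

Only option (D), x^2 + y^2, is unchanged by the transformation.
x^2 + y^2 is the squared distance from the origin, which rotations preserve.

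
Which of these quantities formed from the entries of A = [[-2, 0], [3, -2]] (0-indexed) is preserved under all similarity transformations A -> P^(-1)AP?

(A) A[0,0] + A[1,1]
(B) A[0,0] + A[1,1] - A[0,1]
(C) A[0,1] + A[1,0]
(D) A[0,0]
A

A[0,0] + A[1,1] is the trace of A. By the cyclic property of the trace, tr(P^(-1)AP) = tr(APP^(-1)) = tr(A), so it is the same for every matrix similar to A.

The other combinations are not similarity invariants. For example, take P = [[1, 2], [0, 1]] (det P = 1), so P^(-1) = [[1, -2], [0, 1]] and
B = P^(-1)AP = [[-8, -12], [3, 4]].
Evaluating each option on A and on B:
(A) A[0,0] + A[1,1]: -4 for A, -4 for B -> unchanged
(B) A[0,0] + A[1,1] - A[0,1]: -4 for A, 8 for B -> changes
(C) A[0,1] + A[1,0]: 3 for A, -9 for B -> changes
(D) A[0,0]: -2 for A, -8 for B -> changes

Only (A) A[0,0] + A[1,1] = -4 survives (and it does so for every P, not just this one), so it is the invariant.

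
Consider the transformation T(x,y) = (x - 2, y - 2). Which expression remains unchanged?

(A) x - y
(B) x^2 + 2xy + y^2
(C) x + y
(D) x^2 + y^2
A

An expression E(x,y) is invariant under T if E(T(x,y)) = E(x,y). Here T(x,y) = (x - 2, y - 2).
Substitute the transformed coordinates into each option and compare with the original:
(A) x - y  ->  (x - 2) - (y - 2) = x - y   [equals x - y: invariant]
(B) x^2 + 2xy + y^2  ->  (x - 2)^2 + 2(x - 2)(y - 2) + (y - 2)^2 = x^2 + 2xy - 8x + y^2 - 8y + 16   [differs from x^2 + 2xy + y^2: not invariant]
(C) x + y  ->  (x - 2) + (y - 2) = x + y - 4   [differs from x + y: not invariant]
(D) x^2 + y^2  ->  (x - 2)^2 + (y - 2)^2 = x^2 - 4x + y^2 - 4y + 8   [differs from x^2 + y^2: not invariant]

Only option (A), x - y, is unchanged by the transformation.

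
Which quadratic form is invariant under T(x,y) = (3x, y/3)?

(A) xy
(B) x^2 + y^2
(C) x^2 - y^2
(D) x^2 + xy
A

T multiplies x by 3 and divides y by 3.
Substitute the transformed coordinates into each option and compare with the original:
(A) xy  ->  (3x)(y/3) = xy   [equals xy: invariant]
(B) x^2 + y^2  ->  (3x)^2 + (y/3)^2 = 9x^2 + y^2/9   [differs from x^2 + y^2: not invariant]
(C) x^2 - y^2  ->  (3x)^2 - (y/3)^2 = 9x^2 - y^2/9   [differs from x^2 - y^2: not invariant]
(D) x^2 + xy  ->  (3x)^2 + (3x)(y/3) = 9x^2 + xy   [differs from x^2 + xy: not invariant]

Only option (A), xy, is unchanged by the transformation.
The factors 3 and 1/3 cancel only in the pure product xy.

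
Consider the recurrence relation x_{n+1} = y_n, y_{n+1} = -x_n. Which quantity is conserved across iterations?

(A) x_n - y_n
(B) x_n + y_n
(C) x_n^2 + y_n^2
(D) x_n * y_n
C

For the recurrence x_{n+1} = y_n, y_{n+1} = -x_n:

x_{n+1}^2 + y_{n+1}^2 = y_n^2 + (-x_n)^2 = x_n^2 + y_n^2
The sum of squares is conserved (like energy in a harmonic oscillator).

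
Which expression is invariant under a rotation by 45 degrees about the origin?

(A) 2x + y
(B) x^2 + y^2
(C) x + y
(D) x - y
B

A rotation by 45 degrees sends (x, y) to (sqrt(2)x/2 - sqrt(2)y/2, sqrt(2)x/2 + sqrt(2)y/2).
Substitute the transformed coordinates into each option and compare with the original:
(A) 2x + y  ->  2(sqrt(2)x/2 - sqrt(2)y/2) + (sqrt(2)x/2 + sqrt(2)y/2) = 3sqrt(2)x/2 - sqrt(2)y/2   [differs from 2x + y: not invariant]
(B) x^2 + y^2  ->  (sqrt(2)x/2 - sqrt(2)y/2)^2 + (sqrt(2)x/2 + sqrt(2)y/2)^2 = x^2 + y^2   [equals x^2 + y^2: invariant]
(C) x + y  ->  (sqrt(2)x/2 - sqrt(2)y/2) + (sqrt(2)x/2 + sqrt(2)y/2) = sqrt(2)x   [differs from x + y: not invariant]
(D) x - y  ->  (sqrt(2)x/2 - sqrt(2)y/2) - (sqrt(2)x/2 + sqrt(2)y/2) = -sqrt(2)y   [differs from x - y: not invariant]

Only option (B), x^2 + y^2, is unchanged by the transformation.
Geometrically, x^2 + y^2 is the squared distance from the origin, which every rotation about the origin preserves.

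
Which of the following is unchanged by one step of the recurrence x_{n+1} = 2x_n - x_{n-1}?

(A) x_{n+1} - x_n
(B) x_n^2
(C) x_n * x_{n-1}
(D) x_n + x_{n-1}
A

For the recurrence x_{n+1} = 2x_n - x_{n-1}:

If x_{n+1} = 2x_n - x_{n-1}, then:
x_{n+1} - x_n = x_n - x_{n-1}
The first difference is constant throughout the sequence.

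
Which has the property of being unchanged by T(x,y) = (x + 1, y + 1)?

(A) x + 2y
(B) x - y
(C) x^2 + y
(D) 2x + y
B

An expression E(x,y) is invariant under T if E(T(x,y)) = E(x,y). Here T(x,y) = (x + 1, y + 1).
Substitute the transformed coordinates into each option and compare with the original:
(A) x + 2y  ->  (x + 1) + 2(y + 1) = x + 2y + 3   [differs from x + 2y: not invariant]
(B) x - y  ->  (x + 1) - (y + 1) = x - y   [equals x - y: invariant]
(C) x^2 + y  ->  (x + 1)^2 + (y + 1) = x^2 + 2x + y + 2   [differs from x^2 + y: not invariant]
(D) 2x + y  ->  2(x + 1) + (y + 1) = 2x + y + 3   [differs from 2x + y: not invariant]

Only option (B), x - y, is unchanged by the transformation.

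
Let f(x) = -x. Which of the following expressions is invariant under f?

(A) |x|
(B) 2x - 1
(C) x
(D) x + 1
A

For f(x) = -x:
Applying f replaces x by -x. Since |-x| = |x|, the absolute value is unchanged by f, whereas x -> -x, 2x - 1 -> -2x - 1 and x + 1 -> -x + 1 all change.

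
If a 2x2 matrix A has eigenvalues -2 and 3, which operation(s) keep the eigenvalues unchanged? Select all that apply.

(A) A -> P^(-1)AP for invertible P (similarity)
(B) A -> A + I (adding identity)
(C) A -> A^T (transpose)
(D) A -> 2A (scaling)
A and C

Eigenvalues are preserved by:
1. Similarity transformations: A -> P^(-1)AP (same characteristic polynomial)
2. Transpose: A^T has the same eigenvalues as A

Eigenvalues are NOT preserved by:
- Adding identity: eigenvalues become -2+1, 3+1
- Scaling: eigenvalues become -4, 6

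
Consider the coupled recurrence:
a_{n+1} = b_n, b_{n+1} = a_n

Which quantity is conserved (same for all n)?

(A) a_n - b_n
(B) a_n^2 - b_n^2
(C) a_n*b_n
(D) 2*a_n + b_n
C

Replace a_n by a_{n+1} = b_n and b_n by b_{n+1} = a_n in each option and simplify:
(A) a_n - b_n  ->  (b_n) - (a_n) = -a_n + b_n   [not conserved]
(B) a_n^2 - b_n^2  ->  (b_n)^2 - (a_n)^2 = -a_n^2 + b_n^2   [not conserved]
(C) a_n*b_n  ->  (b_n)*(a_n) = a_n*b_n   [conserved]
(D) 2*a_n + b_n  ->  2*(b_n) + (a_n) = a_n + 2*b_n   [not conserved]

Only (C) a_n*b_n returns to itself after one step, so it is the conserved quantity.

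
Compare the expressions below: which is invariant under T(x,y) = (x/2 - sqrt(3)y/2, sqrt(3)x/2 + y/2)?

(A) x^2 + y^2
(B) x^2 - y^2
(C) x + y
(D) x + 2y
A

An expression E(x,y) is invariant under T if E(T(x,y)) = E(x,y). Here T(x,y) = (x/2 - sqrt(3)y/2, sqrt(3)x/2 + y/2).
Substitute the transformed coordinates into each option and compare with the original:
(A) x^2 + y^2  ->  (x/2 - sqrt(3)y/2)^2 + (sqrt(3)x/2 + y/2)^2 = x^2 + y^2   [equals x^2 + y^2: invariant]
(B) x^2 - y^2  ->  (x/2 - sqrt(3)y/2)^2 - (sqrt(3)x/2 + y/2)^2 = -x^2/2 - sqrt(3)xy + y^2/2   [differs from x^2 - y^2: not invariant]
(C) x + y  ->  (x/2 - sqrt(3)y/2) + (sqrt(3)x/2 + y/2) = x/2 + sqrt(3)x/2 - sqrt(3)y/2 + y/2   [differs from x + y: not invariant]
(D) x + 2y  ->  (x/2 - sqrt(3)y/2) + 2(sqrt(3)x/2 + y/2) = x/2 + sqrt(3)x - sqrt(3)y/2 + y   [differs from x + 2y: not invariant]

Only option (A), x^2 + y^2, is unchanged by the transformation.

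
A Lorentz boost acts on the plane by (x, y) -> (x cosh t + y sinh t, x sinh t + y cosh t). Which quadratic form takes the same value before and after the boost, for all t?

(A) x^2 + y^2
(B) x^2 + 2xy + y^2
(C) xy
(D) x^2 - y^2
D

Write x' = x cosh t + y sinh t, y' = x sinh t + y cosh t and substitute into each option:
(A) x^2 + y^2: (x cosh t + y sinh t)^2 + (x sinh t + y cosh t)^2 = (x^2 + y^2)(cosh^2 t + sinh^2 t) + 4xy sinh t cosh t = (x^2 + y^2) cosh 2t + 2xy sinh 2t   [not invariant for t != 0]
(B) x^2 + 2xy + y^2: (x' + y')^2 with x' + y' = (x + y)(cosh t + sinh t) = (x + y)e^t, so it becomes (x + y)^2 e^(2t)   [not invariant for t != 0]
(C) xy: (x cosh t + y sinh t)(x sinh t + y cosh t) = xy(cosh^2 t + sinh^2 t) + (x^2 + y^2) sinh t cosh t = xy cosh 2t + (x^2 + y^2)(sinh 2t)/2   [not invariant for t != 0]
(D) x^2 - y^2: (x cosh t + y sinh t)^2 - (x sinh t + y cosh t)^2 = x^2(cosh^2 t - sinh^2 t) + 2xy(cosh t sinh t - sinh t cosh t) + y^2(sinh^2 t - cosh^2 t) = x^2 - y^2   [invariant, using cosh^2 t - sinh^2 t = 1]

Only (D) x^2 - y^2 is unchanged; it is the Minkowski form preserved by Lorentz boosts, just as x^2 + y^2 is preserved by ordinary rotations.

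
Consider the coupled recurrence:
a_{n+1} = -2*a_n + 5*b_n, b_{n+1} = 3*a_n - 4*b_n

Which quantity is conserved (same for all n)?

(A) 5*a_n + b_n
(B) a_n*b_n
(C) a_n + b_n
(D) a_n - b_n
C

Replace a_n by a_{n+1} = -2*a_n + 5*b_n and b_n by b_{n+1} = 3*a_n - 4*b_n in each option and simplify:
(A) 5*a_n + b_n  ->  5*(-2*a_n + 5*b_n) + (3*a_n - 4*b_n) = -7*a_n + 21*b_n   [not conserved]
(B) a_n*b_n  ->  (-2*a_n + 5*b_n)*(3*a_n - 4*b_n) = -6*a_n^2 + 23*a_n*b_n - 20*b_n^2   [not conserved]
(C) a_n + b_n  ->  (-2*a_n + 5*b_n) + (3*a_n - 4*b_n) = a_n + b_n   [conserved]
(D) a_n - b_n  ->  (-2*a_n + 5*b_n) - (3*a_n - 4*b_n) = -5*a_n + 9*b_n   [not conserved]

Only (C) a_n + b_n returns to itself after one step, so it is the conserved quantity.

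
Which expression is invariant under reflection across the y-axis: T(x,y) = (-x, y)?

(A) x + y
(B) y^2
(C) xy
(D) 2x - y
B

The map is reflection across the y-axis: T(x,y) = (-x, y).
Substitute the transformed coordinates into each option and compare with the original:
(A) x + y  ->  (-x) + (y) = -x + y   [differs from x + y: not invariant]
(B) y^2  ->  (y)^2 = y^2   [equals y^2: invariant]
(C) xy  ->  (-x)(y) = -xy   [differs from xy: not invariant]
(D) 2x - y  ->  2(-x) - (y) = -2x - y   [differs from 2x - y: not invariant]

Only option (B), y^2, is unchanged by the transformation.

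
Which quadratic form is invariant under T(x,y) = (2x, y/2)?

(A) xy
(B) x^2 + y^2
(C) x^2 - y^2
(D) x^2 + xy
A

T multiplies x by 2 and divides y by 2.
Substitute the transformed coordinates into each option and compare with the original:
(A) xy  ->  (2x)(y/2) = xy   [equals xy: invariant]
(B) x^2 + y^2  ->  (2x)^2 + (y/2)^2 = 4x^2 + y^2/4   [differs from x^2 + y^2: not invariant]
(C) x^2 - y^2  ->  (2x)^2 - (y/2)^2 = 4x^2 - y^2/4   [differs from x^2 - y^2: not invariant]
(D) x^2 + xy  ->  (2x)^2 + (2x)(y/2) = 4x^2 + xy   [differs from x^2 + xy: not invariant]

Only option (A), xy, is unchanged by the transformation.
The factors 2 and 1/2 cancel only in the pure product xy.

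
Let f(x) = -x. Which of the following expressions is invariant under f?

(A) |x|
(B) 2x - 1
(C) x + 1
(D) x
A

For f(x) = -x:
Applying f replaces x by -x. Since |-x| = |x|, the absolute value is unchanged by f, whereas x -> -x, 2x - 1 -> -2x - 1 and x + 1 -> -x + 1 all change.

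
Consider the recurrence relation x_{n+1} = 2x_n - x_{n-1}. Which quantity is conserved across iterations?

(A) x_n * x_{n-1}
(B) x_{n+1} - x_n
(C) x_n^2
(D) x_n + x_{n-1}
B

For the recurrence x_{n+1} = 2x_n - x_{n-1}:

If x_{n+1} = 2x_n - x_{n-1}, then:
x_{n+1} - x_n = x_n - x_{n-1}
The first difference is constant throughout the sequence.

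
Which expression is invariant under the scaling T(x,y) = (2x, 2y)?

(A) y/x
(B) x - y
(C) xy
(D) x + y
A

Under the uniform scaling T(x,y) = (2x, 2y):
Substitute the transformed coordinates into each option and compare with the original:
(A) y/x  ->  (2y)/(2x) = y/x   [equals y/x: invariant]
(B) x - y  ->  (2x) - (2y) = 2x - 2y   [differs from x - y: not invariant]
(C) xy  ->  (2x)(2y) = 4xy   [differs from xy: not invariant]
(D) x + y  ->  (2x) + (2y) = 2x + 2y   [differs from x + y: not invariant]

Only option (A), y/x, is unchanged by the transformation.
The common factor 2 cancels in a ratio of coordinates, while sums, products and sums of squares pick up factors of 2 or 4.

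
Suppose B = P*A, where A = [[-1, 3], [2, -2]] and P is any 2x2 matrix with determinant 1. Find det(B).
-4

By the multiplicative property of determinants, det(B) = det(P*A) = det(P) * det(A) = det(A),
so the determinant is invariant under multiplication by any determinant-1 matrix; we just need det(A).

det(A) = (-1)(-2) - (3)(2) = 2 - 6 = -4

Therefore det(B) = 1 * (-4) = -4.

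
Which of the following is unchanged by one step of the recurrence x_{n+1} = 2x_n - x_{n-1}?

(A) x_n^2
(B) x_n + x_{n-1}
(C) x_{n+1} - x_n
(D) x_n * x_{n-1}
C

For the recurrence x_{n+1} = 2x_n - x_{n-1}:

If x_{n+1} = 2x_n - x_{n-1}, then:
x_{n+1} - x_n = x_n - x_{n-1}
The first difference is constant throughout the sequence.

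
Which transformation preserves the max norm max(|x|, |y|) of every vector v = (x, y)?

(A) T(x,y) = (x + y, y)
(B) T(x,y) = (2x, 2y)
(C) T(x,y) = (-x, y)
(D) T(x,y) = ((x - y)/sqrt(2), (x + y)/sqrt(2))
C

A transformation preserves a norm if ||T(v)|| = ||v|| for every v; a single vector where the norm changes rules an option out.

(A) T(x,y) = (x + y, y): v = (1, 1) has norm max(|1|, |1|) = 1, but T(v) = (2, 1) has norm 2 -- not preserved.
(B) T(x,y) = (2x, 2y): v = (1, 0) has norm max(|1|, |0|) = 1, but T(v) = (2, 0) has norm 2 -- not preserved.
(C) T(x,y) = (-x, y): preserves the norm -- it only permutes the coordinates and/or flips signs, which leaves max(|x|, |y|) unchanged.
(D) T(x,y) = ((x - y)/sqrt(2), (x + y)/sqrt(2)): v = (1, 0) has norm max(|1|, |0|) = 1, but T(v) = (sqrt(2)/2, sqrt(2)/2) has norm sqrt(2)/2 -- not preserved.

Therefore the answer is (C).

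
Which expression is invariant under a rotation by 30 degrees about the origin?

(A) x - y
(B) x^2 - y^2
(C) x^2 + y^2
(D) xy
C

A rotation by 30 degrees sends (x, y) to (sqrt(3)x/2 - y/2, x/2 + sqrt(3)y/2).
Substitute the transformed coordinates into each option and compare with the original:
(A) x - y  ->  (sqrt(3)x/2 - y/2) - (x/2 + sqrt(3)y/2) = -x/2 + sqrt(3)x/2 - sqrt(3)y/2 - y/2   [differs from x - y: not invariant]
(B) x^2 - y^2  ->  (sqrt(3)x/2 - y/2)^2 - (x/2 + sqrt(3)y/2)^2 = x^2/2 - sqrt(3)xy - y^2/2   [differs from x^2 - y^2: not invariant]
(C) x^2 + y^2  ->  (sqrt(3)x/2 - y/2)^2 + (x/2 + sqrt(3)y/2)^2 = x^2 + y^2   [equals x^2 + y^2: invariant]
(D) xy  ->  (sqrt(3)x/2 - y/2)(x/2 + sqrt(3)y/2) = sqrt(3)x^2/4 + xy/2 - sqrt(3)y^2/4   [differs from xy: not invariant]

Only option (C), x^2 + y^2, is unchanged by the transformation.
Geometrically, x^2 + y^2 is the squared distance from the origin, which every rotation about the origin preserves.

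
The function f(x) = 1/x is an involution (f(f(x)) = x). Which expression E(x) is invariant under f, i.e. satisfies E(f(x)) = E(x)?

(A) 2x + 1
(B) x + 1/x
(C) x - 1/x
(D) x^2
B

Replace x by f(x) = 1/x in each option and simplify. As a quick numerical cross-check, also compare E(4) with E(f(4)) = E(1/4).

(A) 2x + 1  ->  2(1/x) + 1 = (x + 2)/x; check: E(4) = 9 but E(1/4) = 3/2.   [not invariant]
(B) x + 1/x  ->  (1/x) + 1/(1/x), which simplifies back to x + 1/x; check: E(4) = 17/4, E(1/4) = 17/4.   [invariant]
(C) x - 1/x  ->  (1/x) - 1/(1/x) = -x + 1/x; check: E(4) = 15/4 but E(1/4) = -15/4.   [not invariant]
(D) x^2  ->  (1/x)^2 = x^(-2); check: E(4) = 16 but E(1/4) = 1/16.   [not invariant]

Only (B) is unchanged. E is symmetric under swapping x with f(x) = 1/x, which is exactly what an involution does.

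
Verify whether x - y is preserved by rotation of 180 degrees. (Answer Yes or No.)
No

Applying rotation by 180 degrees: x' = x*cos(180 degrees) - y*sin(180 degrees) = -x, y' = x*sin(180 degrees) + y*cos(180 degrees) = -y

Substituting into x - y:
(-x) - (-y)
= -x + y

This differs from the original expression x - y, so it is NOT invariant.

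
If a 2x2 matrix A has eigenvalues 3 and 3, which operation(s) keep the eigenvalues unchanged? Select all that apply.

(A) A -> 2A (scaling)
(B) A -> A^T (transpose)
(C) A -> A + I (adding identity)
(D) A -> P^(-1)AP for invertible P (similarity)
B and D

Eigenvalues are preserved by:
1. Similarity transformations: A -> P^(-1)AP (same characteristic polynomial)
2. Transpose: A^T has the same eigenvalues as A

Eigenvalues are NOT preserved by:
- Adding identity: eigenvalues become 3+1, 3+1
- Scaling: eigenvalues become 6, 6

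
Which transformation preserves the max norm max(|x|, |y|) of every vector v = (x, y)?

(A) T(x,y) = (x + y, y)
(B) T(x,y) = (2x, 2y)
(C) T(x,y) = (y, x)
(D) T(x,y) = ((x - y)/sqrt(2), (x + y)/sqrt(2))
C

A transformation preserves a norm if ||T(v)|| = ||v|| for every v; a single vector where the norm changes rules an option out.

(A) T(x,y) = (x + y, y): v = (1, 1) has norm max(|1|, |1|) = 1, but T(v) = (2, 1) has norm 2 -- not preserved.
(B) T(x,y) = (2x, 2y): v = (1, 0) has norm max(|1|, |0|) = 1, but T(v) = (2, 0) has norm 2 -- not preserved.
(C) T(x,y) = (y, x): preserves the norm -- it only permutes the coordinates and/or flips signs, which leaves max(|x|, |y|) unchanged.
(D) T(x,y) = ((x - y)/sqrt(2), (x + y)/sqrt(2)): v = (1, 0) has norm max(|1|, |0|) = 1, but T(v) = (sqrt(2)/2, sqrt(2)/2) has norm sqrt(2)/2 -- not preserved.

Therefore the answer is (C).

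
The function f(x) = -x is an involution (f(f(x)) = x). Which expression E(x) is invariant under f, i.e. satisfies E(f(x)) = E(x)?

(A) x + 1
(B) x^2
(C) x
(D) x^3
B

Replace x by f(x) = -x in each option and simplify. As a quick numerical cross-check, also compare E(5) with E(f(5)) = E(-5).

(A) x + 1  ->  (-x) + 1 = 1 - x; check: E(5) = 6 but E(-5) = -4.   [not invariant]
(B) x^2  ->  (-x)^2, which simplifies back to x^2; check: E(5) = 25, E(-5) = 25.   [invariant]
(C) x  ->  (-x) = -x; check: E(5) = 5 but E(-5) = -5.   [not invariant]
(D) x^3  ->  (-x)^3 = -x^3; check: E(5) = 125 but E(-5) = -125.   [not invariant]

Only (B) is unchanged. E is symmetric under swapping x with f(x) = -x, which is exactly what an involution does.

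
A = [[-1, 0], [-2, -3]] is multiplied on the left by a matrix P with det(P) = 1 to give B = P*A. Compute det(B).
3

By the multiplicative property of determinants, det(B) = det(P*A) = det(P) * det(A) = det(A),
so the determinant is invariant under multiplication by any determinant-1 matrix; we just need det(A).

det(A) = (-1)(-3) - (0)(-2) = 3 - 0 = 3

Therefore det(B) = 1 * 3 = 3.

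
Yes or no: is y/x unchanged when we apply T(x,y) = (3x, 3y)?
Yes

Substitute T(x,y) = (3x, 3y) into the expression and compare with the original.

Original: y/x
After applying T: (3y)/(3x) = y/x

This is identical to the original y/x, so the expression is invariant.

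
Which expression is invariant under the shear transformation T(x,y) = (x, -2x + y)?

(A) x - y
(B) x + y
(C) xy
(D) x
D

Under the shear T(x,y) = (x, -2x + y):
Substitute the transformed coordinates into each option and compare with the original:
(A) x - y  ->  (x) - (-2x + y) = 3x - y   [differs from x - y: not invariant]
(B) x + y  ->  (x) + (-2x + y) = -x + y   [differs from x + y: not invariant]
(C) xy  ->  (x)(-2x + y) = -2x^2 + xy   [differs from xy: not invariant]
(D) x  ->  (x) = x   [equals x: invariant]

Only option (D), x, is unchanged by the transformation.
A vertical shear moves points parallel to the y-axis, so the x-coordinate (and any function of x alone) is unchanged.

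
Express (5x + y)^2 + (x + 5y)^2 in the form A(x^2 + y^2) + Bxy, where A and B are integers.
26(x^2 + y^2) + 20xy

Expanding: (5x + y)^2 = 25x^2 + 10xy + y^2
(x + 5y)^2 = x^2 + 10xy + 25y^2
Sum = (25+1)(x^2+y^2) + 20xy = 26(x^2 + y^2) + 20xy
This is symmetric in x and y.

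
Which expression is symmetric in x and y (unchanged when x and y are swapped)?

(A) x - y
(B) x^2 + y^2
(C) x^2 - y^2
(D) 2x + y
B

A symmetric expression is unchanged when the variables are permuted; here the transformation to test is the swap (x, y) -> (y, x).
Substitute the transformed coordinates into each option and compare with the original:
(A) x - y  ->  (y) - (x) = -x + y   [differs from x - y: not invariant]
(B) x^2 + y^2  ->  (y)^2 + (x)^2 = x^2 + y^2   [equals x^2 + y^2: invariant]
(C) x^2 - y^2  ->  (y)^2 - (x)^2 = -x^2 + y^2   [differs from x^2 - y^2: not invariant]
(D) 2x + y  ->  2(y) + (x) = x + 2y   [differs from 2x + y: not invariant]

Only option (B), x^2 + y^2, is unchanged by the transformation.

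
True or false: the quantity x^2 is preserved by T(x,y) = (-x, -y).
True

Substitute T(x,y) = (-x, -y) into the expression and compare with the original.

Original: x^2
After applying T: (-x)^2 = x^2

This is identical to the original x^2, so the expression is invariant.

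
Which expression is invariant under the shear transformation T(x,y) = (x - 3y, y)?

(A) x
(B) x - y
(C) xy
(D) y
D

Under the shear T(x,y) = (x - 3y, y):
Substitute the transformed coordinates into each option and compare with the original:
(A) x  ->  (x - 3y) = x - 3y   [differs from x: not invariant]
(B) x - y  ->  (x - 3y) - (y) = x - 4y   [differs from x - y: not invariant]
(C) xy  ->  (x - 3y)(y) = xy - 3y^2   [differs from xy: not invariant]
(D) y  ->  (y) = y   [equals y: invariant]

Only option (D), y, is unchanged by the transformation.
A horizontal shear moves points parallel to the x-axis, so the y-coordinate (and any function of y alone) is unchanged.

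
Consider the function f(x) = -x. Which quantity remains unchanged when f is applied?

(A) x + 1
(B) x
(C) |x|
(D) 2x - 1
C

For f(x) = -x:
Applying f replaces x by -x. Since |-x| = |x|, the absolute value is unchanged by f, whereas x -> -x, 2x - 1 -> -2x - 1 and x + 1 -> -x + 1 all change.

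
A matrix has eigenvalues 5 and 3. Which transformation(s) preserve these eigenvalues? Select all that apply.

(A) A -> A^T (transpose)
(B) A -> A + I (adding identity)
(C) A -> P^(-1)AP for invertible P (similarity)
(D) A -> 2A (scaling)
A and C

Eigenvalues are preserved by:
1. Similarity transformations: A -> P^(-1)AP (same characteristic polynomial)
2. Transpose: A^T has the same eigenvalues as A

Eigenvalues are NOT preserved by:
- Adding identity: eigenvalues become 5+1, 3+1
- Scaling: eigenvalues become 10, 6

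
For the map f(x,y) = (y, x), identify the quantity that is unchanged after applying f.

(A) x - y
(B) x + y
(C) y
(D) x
B

For f(x,y) = (y, x):
After applying f: x' = y, y' = x. So x' + y' = y + x = x + y.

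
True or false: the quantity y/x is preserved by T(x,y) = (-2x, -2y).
True

Substitute T(x,y) = (-2x, -2y) into the expression and compare with the original.

Original: y/x
After applying T: (-2y)/(-2x) = y/x

This is identical to the original y/x, so the expression is invariant.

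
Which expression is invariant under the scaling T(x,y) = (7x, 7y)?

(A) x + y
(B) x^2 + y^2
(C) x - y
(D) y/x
D

Under the uniform scaling T(x,y) = (7x, 7y):
Substitute the transformed coordinates into each option and compare with the original:
(A) x + y  ->  (7x) + (7y) = 7x + 7y   [differs from x + y: not invariant]
(B) x^2 + y^2  ->  (7x)^2 + (7y)^2 = 49x^2 + 49y^2   [differs from x^2 + y^2: not invariant]
(C) x - y  ->  (7x) - (7y) = 7x - 7y   [differs from x - y: not invariant]
(D) y/x  ->  (7y)/(7x) = y/x   [equals y/x: invariant]

Only option (D), y/x, is unchanged by the transformation.
The common factor 7 cancels in a ratio of coordinates, while sums, products and sums of squares pick up factors of 7 or 49.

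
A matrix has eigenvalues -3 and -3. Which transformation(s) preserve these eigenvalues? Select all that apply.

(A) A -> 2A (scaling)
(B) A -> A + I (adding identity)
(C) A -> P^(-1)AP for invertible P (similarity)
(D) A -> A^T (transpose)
C and D

Eigenvalues are preserved by:
1. Similarity transformations: A -> P^(-1)AP (same characteristic polynomial)
2. Transpose: A^T has the same eigenvalues as A

Eigenvalues are NOT preserved by:
- Adding identity: eigenvalues become -3+1, -3+1
- Scaling: eigenvalues become -6, -6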